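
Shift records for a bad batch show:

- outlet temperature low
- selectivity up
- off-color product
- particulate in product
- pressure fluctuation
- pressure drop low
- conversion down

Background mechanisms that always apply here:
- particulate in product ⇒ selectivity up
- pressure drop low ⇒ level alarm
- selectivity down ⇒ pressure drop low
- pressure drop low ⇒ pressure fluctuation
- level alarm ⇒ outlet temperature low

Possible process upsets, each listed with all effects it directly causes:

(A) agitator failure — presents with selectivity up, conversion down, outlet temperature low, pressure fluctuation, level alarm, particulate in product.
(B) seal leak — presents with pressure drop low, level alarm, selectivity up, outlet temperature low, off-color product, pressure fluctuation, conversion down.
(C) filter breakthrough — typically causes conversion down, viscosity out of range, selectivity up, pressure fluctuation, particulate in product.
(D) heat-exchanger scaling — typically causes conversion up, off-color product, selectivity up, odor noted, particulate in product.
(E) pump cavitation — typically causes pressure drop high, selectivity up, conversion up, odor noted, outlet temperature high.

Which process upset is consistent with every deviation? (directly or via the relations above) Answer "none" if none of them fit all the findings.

none

Per-candidate check:
(A) agitator failure — outlet temperature low match; selectivity up match; off-color product miss; particulate in product match; pressure fluctuation match; pressure drop low miss; conversion down match
(B) seal leak — does not account for particulate in product
(C) filter breakthrough — does not account for outlet temperature low, off-color product, pressure drop low
(D) heat-exchanger scaling — fails on outlet temperature low, pressure fluctuation, pressure drop low, conversion down (predicts conversion up, not conversion down)
(E) pump cavitation — outlet temperature low miss; selectivity up match; off-color product miss; particulate in product miss; pressure fluctuation miss; pressure drop low miss; conversion down miss
Every candidate fails on at least one observation.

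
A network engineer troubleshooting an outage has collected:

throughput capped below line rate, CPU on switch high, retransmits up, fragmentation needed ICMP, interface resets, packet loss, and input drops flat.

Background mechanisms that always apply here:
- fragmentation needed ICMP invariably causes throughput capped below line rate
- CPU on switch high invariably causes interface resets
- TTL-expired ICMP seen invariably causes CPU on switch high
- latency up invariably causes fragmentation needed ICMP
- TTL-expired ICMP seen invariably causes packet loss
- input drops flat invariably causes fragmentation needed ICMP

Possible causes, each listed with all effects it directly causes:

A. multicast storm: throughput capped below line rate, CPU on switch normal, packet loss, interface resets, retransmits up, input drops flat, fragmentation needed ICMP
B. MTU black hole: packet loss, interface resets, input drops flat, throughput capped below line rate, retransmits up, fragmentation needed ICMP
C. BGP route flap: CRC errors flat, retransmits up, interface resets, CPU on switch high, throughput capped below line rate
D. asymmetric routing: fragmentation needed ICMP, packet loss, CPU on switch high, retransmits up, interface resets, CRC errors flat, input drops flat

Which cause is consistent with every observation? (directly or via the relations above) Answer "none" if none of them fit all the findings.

Per-candidate check:
(A) multicast storm — throughput capped below line rate yes; CPU on switch high NO; retransmits up yes; fragmentation needed ICMP yes; interface resets yes; packet loss yes; input drops flat yes
(B) MTU black hole — throughput capped below line rate yes; CPU on switch high NO; retransmits up yes; fragmentation needed ICMP yes; interface resets yes; packet loss yes; input drops flat yes
(C) BGP route flap — throughput capped below line rate yes; CPU on switch high yes; retransmits up yes; fragmentation needed ICMP NO; interface resets yes; packet loss NO; input drops flat NO
(D) asymmetric routing — throughput capped below line rate yes (by fragmentation needed ICMP → throughput capped below line rate); CPU on switch high yes; retransmits up yes; fragmentation needed ICMP yes; interface resets yes; packet loss yes; input drops flat yes
(D) is the only candidate with no mismatches.

D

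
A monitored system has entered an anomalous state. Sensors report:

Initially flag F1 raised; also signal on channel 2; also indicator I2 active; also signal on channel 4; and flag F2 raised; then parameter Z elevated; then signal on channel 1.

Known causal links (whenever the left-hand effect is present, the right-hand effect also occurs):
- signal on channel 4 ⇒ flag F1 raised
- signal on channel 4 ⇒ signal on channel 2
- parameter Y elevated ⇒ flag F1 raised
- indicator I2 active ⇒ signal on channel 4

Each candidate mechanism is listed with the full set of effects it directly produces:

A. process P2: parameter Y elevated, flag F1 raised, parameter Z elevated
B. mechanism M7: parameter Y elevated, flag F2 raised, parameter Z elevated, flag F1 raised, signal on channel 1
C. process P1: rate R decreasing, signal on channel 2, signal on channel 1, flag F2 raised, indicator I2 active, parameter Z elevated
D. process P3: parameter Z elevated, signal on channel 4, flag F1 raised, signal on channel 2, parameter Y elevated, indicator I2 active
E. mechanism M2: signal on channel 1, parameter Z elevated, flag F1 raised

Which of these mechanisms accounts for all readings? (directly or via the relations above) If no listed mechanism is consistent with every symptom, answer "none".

C

Checking each candidate against the observations:
(A) process P2 — does not account for signal on channel 2, indicator I2 active, signal on channel 4, flag F2 raised, signal on channel 1
(B) mechanism M7 — flag F1 raised +; signal on channel 2 -; indicator I2 active -; signal on channel 4 -; flag F2 raised +; parameter Z elevated +; signal on channel 1 +
(C) process P1 — flag F1 raised + (via indicator I2 active → signal on channel 4 → flag F1 raised); signal on channel 2 +; indicator I2 active +; signal on channel 4 + (via indicator I2 active → signal on channel 4); flag F2 raised +; parameter Z elevated +; signal on channel 1 +
(D) process P3 — flag F1 raised +; signal on channel 2 +; indicator I2 active +; signal on channel 4 +; flag F2 raised -; parameter Z elevated +; signal on channel 1 -
(E) mechanism M2 — does not account for signal on channel 2, indicator I2 active, signal on channel 4, flag F2 raised
Only (C) is consistent with every observation.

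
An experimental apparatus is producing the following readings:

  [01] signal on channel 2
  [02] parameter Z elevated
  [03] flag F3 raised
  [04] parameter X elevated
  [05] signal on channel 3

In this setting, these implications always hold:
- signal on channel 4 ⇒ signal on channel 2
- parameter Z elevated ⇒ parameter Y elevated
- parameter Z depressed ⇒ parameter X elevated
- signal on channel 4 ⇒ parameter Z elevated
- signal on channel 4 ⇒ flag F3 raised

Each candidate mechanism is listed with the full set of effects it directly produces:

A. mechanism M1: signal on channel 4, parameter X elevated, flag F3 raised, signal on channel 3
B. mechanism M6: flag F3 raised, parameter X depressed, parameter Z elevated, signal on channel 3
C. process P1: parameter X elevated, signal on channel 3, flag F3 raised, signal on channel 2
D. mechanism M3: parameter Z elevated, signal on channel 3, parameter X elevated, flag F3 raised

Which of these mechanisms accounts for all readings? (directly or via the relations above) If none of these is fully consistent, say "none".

Testing each hypothesis:
(A) mechanism M1 — accounts for every observation (signal on channel 2 by signal on channel 4 → signal on channel 2)
(B) mechanism M6 — signal on channel 2 NO; parameter Z elevated yes; flag F3 raised yes; parameter X elevated NO; signal on channel 3 yes
(C) process P1 — does not account for parameter Z elevated
(D) mechanism M3 — signal on channel 2 NO; parameter Z elevated yes; flag F3 raised yes; parameter X elevated yes; signal on channel 3 yes
(A) alone accounts for all the evidence.

A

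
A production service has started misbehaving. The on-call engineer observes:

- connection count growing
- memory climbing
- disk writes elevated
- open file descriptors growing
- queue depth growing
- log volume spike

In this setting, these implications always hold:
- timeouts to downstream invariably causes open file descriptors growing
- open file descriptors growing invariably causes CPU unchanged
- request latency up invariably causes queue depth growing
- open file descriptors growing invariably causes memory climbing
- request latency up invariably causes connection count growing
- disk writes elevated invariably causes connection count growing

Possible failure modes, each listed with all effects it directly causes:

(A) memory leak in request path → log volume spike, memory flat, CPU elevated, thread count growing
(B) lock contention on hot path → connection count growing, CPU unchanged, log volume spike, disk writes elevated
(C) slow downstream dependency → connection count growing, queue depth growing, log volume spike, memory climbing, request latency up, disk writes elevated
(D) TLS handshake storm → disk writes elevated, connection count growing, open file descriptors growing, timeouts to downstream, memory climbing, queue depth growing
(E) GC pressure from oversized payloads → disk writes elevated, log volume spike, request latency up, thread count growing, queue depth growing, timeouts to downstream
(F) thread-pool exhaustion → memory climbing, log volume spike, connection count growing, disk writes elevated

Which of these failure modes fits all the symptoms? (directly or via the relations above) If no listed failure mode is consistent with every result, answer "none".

E

Testing each hypothesis:
(A) memory leak in request path — connection count growing -; memory climbing -; disk writes elevated -; open file descriptors growing -; queue depth growing -; log volume spike +
(B) lock contention on hot path — does not account for memory climbing, open file descriptors growing, queue depth growing
(C) slow downstream dependency — does not account for open file descriptors growing
(D) TLS handshake storm — does not account for log volume spike
(E) GC pressure from oversized payloads — connection count growing + (by request latency up → connection count growing); memory climbing + (by timeouts to downstream → open file descriptors growing → memory climbing); disk writes elevated +; open file descriptors growing + (by timeouts to downstream → open file descriptors growing); queue depth growing +; log volume spike +
(F) thread-pool exhaustion — connection count growing +; memory climbing +; disk writes elevated +; open file descriptors growing -; queue depth growing -; log volume spike +
(E) alone accounts for all the evidence.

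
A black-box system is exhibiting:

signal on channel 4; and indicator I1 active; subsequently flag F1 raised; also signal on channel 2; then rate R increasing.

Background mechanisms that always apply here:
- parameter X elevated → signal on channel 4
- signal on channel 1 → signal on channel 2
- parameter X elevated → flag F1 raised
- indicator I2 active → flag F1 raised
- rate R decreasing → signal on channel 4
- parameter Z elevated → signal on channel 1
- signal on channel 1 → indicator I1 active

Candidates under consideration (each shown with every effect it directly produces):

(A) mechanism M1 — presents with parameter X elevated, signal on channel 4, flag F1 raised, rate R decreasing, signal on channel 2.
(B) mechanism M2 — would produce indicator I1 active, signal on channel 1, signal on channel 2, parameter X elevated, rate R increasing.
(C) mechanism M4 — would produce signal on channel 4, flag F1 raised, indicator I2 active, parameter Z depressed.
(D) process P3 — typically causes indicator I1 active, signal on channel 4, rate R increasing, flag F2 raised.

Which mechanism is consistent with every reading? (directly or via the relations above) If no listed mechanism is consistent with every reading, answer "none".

B

For each candidate, compare predicted effects to what was observed:
(A) mechanism M1 — fails on indicator I1 active, rate R increasing (predicts rate R decreasing, not rate R increasing)
(B) mechanism M2 — signal on channel 4 match (by parameter X elevated → signal on channel 4); indicator I1 active match; flag F1 raised match (by parameter X elevated → flag F1 raised); signal on channel 2 match; rate R increasing match
(C) mechanism M4 — signal on channel 4 match; indicator I1 active miss; flag F1 raised match; signal on channel 2 miss; rate R increasing miss
(D) process P3 — signal on channel 4 match; indicator I1 active match; flag F1 raised miss; signal on channel 2 miss; rate R increasing match
(B) alone accounts for all the evidence.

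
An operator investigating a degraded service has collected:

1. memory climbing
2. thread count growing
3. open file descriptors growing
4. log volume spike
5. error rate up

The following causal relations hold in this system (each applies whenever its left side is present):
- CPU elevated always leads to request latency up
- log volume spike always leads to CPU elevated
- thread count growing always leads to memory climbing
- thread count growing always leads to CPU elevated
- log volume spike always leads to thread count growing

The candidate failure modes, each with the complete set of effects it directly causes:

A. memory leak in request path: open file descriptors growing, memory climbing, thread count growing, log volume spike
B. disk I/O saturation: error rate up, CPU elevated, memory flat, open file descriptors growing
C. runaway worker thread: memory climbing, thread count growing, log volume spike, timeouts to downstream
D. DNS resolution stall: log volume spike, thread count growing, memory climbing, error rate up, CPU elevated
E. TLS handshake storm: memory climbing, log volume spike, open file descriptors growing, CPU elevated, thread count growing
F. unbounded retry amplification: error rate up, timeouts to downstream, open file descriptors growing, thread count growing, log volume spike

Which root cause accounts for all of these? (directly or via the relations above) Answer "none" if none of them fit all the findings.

Checking each candidate against the observations:
(A) memory leak in request path — does not account for error rate up
(B) disk I/O saturation — fails on memory climbing, thread count growing, log volume spike (predicts memory flat, not memory climbing)
(C) runaway worker thread — memory climbing +; thread count growing +; open file descriptors growing -; log volume spike +; error rate up -
(D) DNS resolution stall — memory climbing +; thread count growing +; open file descriptors growing -; log volume spike +; error rate up +
(E) TLS handshake storm — does not account for error rate up
(F) unbounded retry amplification — memory climbing + (through thread count growing → memory climbing); thread count growing +; open file descriptors growing +; log volume spike +; error rate up +
(F) is the only candidate with no mismatches.

F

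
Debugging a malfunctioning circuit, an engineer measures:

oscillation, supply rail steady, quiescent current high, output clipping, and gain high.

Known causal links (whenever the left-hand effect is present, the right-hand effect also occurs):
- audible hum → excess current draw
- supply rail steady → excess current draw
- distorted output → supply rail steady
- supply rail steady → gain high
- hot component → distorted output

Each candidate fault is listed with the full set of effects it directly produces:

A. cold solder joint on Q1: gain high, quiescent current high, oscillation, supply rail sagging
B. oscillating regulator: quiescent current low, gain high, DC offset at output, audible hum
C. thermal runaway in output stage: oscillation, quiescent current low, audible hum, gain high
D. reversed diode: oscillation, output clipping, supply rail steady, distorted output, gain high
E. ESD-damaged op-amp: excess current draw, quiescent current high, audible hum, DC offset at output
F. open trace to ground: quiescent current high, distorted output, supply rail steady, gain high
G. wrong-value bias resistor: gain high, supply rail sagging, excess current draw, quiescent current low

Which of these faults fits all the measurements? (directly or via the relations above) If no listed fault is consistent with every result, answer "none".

none

Checking each candidate against the observations:
(A) cold solder joint on Q1 — fails on supply rail steady, output clipping (predicts supply rail sagging, not supply rail steady)
(B) oscillating regulator — oscillation miss; supply rail steady miss; quiescent current high miss; output clipping miss; gain high match
(C) thermal runaway in output stage — oscillation match; supply rail steady miss; quiescent current high miss; output clipping miss; gain high match
(D) reversed diode — does not account for quiescent current high
(E) ESD-damaged op-amp — oscillation miss; supply rail steady miss; quiescent current high match; output clipping miss; gain high miss
(F) open trace to ground — does not account for oscillation, output clipping
(G) wrong-value bias resistor — fails on oscillation, supply rail steady, quiescent current high, output clipping (predicts supply rail sagging, not supply rail steady; predicts quiescent current low, not quiescent current high)
Every candidate fails on at least one observation.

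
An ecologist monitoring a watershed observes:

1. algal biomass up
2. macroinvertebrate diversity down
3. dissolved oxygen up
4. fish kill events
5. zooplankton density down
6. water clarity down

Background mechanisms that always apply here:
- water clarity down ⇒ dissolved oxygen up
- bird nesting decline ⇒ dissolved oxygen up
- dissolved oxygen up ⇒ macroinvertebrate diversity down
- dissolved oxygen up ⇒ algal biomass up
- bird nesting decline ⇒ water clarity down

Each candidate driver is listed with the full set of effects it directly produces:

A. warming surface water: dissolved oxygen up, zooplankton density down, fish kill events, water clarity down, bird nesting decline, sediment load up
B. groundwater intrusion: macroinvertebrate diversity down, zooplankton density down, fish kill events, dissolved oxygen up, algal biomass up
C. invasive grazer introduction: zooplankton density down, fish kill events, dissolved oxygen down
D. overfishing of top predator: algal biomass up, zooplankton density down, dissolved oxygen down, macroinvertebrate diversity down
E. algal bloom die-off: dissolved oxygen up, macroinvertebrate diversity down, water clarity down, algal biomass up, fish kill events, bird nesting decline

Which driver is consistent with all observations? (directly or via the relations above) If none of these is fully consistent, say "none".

A

Per-candidate check:
(A) warming surface water — accounts for every observation (algal biomass up via dissolved oxygen up → algal biomass up)
(B) groundwater intrusion — does not account for water clarity down
(C) invasive grazer introduction — algal biomass up -; macroinvertebrate diversity down -; dissolved oxygen up -; fish kill events +; zooplankton density down +; water clarity down -
(D) overfishing of top predator — algal biomass up +; macroinvertebrate diversity down +; dissolved oxygen up -; fish kill events -; zooplankton density down +; water clarity down -
(E) algal bloom die-off — does not account for zooplankton density down
(A) alone accounts for all the evidence.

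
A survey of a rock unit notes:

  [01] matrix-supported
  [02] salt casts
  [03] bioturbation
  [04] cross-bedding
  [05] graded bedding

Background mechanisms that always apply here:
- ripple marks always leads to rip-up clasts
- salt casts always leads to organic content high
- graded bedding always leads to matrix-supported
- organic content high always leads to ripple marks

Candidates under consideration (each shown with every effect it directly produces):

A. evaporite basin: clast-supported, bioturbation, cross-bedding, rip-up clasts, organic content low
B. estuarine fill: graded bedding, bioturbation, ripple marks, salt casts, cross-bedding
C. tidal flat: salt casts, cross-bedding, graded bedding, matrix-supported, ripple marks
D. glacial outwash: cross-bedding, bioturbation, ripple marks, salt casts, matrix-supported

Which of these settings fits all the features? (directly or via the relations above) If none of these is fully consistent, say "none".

Checking each candidate against the observations:
(A) evaporite basin — matrix-supported miss; salt casts miss; bioturbation match; cross-bedding match; graded bedding miss
(B) estuarine fill — accounts for every observation (matrix-supported by graded bedding → matrix-supported)
(C) tidal flat — matrix-supported match; salt casts match; bioturbation miss; cross-bedding match; graded bedding match
(D) glacial outwash — matrix-supported match; salt casts match; bioturbation match; cross-bedding match; graded bedding miss
(B) alone accounts for all the evidence.

B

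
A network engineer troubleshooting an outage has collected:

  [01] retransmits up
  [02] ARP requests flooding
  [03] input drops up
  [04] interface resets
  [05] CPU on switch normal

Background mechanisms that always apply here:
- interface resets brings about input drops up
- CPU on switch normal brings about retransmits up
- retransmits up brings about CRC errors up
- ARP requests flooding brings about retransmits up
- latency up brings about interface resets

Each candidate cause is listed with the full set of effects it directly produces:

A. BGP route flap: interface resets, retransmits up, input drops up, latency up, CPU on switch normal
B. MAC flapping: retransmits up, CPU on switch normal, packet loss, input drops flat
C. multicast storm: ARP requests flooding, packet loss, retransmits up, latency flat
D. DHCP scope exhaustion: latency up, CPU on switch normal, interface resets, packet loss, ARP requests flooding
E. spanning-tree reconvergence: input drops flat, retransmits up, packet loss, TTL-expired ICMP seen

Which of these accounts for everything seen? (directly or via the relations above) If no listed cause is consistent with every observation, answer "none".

Testing each hypothesis:
(A) BGP route flap — does not account for ARP requests flooding
(B) MAC flapping — fails on ARP requests flooding, input drops up, interface resets (predicts input drops flat, not input drops up)
(C) multicast storm — does not account for input drops up, interface resets, CPU on switch normal
(D) DHCP scope exhaustion — retransmits up + (via ARP requests flooding → retransmits up); ARP requests flooding +; input drops up + (via interface resets → input drops up); interface resets +; CPU on switch normal +
(E) spanning-tree reconvergence — retransmits up +; ARP requests flooding -; input drops up -; interface resets -; CPU on switch normal -
(D) alone accounts for all the evidence.

D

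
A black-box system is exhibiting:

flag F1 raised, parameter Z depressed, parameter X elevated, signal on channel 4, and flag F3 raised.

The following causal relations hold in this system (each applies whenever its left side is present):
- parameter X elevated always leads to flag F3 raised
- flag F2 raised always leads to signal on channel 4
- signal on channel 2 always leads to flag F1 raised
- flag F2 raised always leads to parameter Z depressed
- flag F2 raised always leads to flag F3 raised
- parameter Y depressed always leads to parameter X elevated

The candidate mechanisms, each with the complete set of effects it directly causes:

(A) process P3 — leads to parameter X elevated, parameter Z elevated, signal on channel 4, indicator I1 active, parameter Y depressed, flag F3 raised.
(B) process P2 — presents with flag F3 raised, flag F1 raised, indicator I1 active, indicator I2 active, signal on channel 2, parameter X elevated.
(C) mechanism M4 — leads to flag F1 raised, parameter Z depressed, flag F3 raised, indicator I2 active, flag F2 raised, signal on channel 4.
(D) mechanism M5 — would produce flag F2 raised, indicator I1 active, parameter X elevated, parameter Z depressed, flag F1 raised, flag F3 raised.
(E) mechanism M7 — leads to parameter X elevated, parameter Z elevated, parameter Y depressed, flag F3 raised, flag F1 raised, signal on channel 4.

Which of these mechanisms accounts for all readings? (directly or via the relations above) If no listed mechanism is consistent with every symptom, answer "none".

Per-candidate check:
(A) process P3 — flag F1 raised ✗; parameter Z depressed ✗; parameter X elevated ✓; signal on channel 4 ✓; flag F3 raised ✓
(B) process P2 — flag F1 raised ✓; parameter Z depressed ✗; parameter X elevated ✓; signal on channel 4 ✗; flag F3 raised ✓
(C) mechanism M4 — flag F1 raised ✓; parameter Z depressed ✓; parameter X elevated ✗; signal on channel 4 ✓; flag F3 raised ✓
(D) mechanism M5 — flag F1 raised ✓; parameter Z depressed ✓; parameter X elevated ✓; signal on channel 4 ✓ (via flag F2 raised → signal on channel 4); flag F3 raised ✓
(E) mechanism M7 — fails on parameter Z depressed (predicts parameter Z elevated, not parameter Z depressed)
Only (D) is consistent with every observation.

D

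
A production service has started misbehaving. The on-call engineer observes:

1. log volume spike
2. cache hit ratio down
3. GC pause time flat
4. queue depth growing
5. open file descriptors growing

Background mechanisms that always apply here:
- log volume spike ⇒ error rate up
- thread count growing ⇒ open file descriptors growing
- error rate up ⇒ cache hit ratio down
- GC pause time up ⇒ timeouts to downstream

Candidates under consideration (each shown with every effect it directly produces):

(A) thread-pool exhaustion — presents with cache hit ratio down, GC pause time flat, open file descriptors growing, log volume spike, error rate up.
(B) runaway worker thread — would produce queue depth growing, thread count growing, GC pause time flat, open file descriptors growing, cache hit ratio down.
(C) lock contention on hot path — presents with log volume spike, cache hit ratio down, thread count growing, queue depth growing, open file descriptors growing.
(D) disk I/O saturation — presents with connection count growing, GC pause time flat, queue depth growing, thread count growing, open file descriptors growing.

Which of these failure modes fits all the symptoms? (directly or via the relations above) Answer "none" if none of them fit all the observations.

none

Testing each hypothesis:
(A) thread-pool exhaustion — does not account for queue depth growing
(B) runaway worker thread — does not account for log volume spike
(C) lock contention on hot path — does not account for GC pause time flat
(D) disk I/O saturation — log volume spike miss; cache hit ratio down miss; GC pause time flat match; queue depth growing match; open file descriptors growing match
Every candidate fails on at least one observation.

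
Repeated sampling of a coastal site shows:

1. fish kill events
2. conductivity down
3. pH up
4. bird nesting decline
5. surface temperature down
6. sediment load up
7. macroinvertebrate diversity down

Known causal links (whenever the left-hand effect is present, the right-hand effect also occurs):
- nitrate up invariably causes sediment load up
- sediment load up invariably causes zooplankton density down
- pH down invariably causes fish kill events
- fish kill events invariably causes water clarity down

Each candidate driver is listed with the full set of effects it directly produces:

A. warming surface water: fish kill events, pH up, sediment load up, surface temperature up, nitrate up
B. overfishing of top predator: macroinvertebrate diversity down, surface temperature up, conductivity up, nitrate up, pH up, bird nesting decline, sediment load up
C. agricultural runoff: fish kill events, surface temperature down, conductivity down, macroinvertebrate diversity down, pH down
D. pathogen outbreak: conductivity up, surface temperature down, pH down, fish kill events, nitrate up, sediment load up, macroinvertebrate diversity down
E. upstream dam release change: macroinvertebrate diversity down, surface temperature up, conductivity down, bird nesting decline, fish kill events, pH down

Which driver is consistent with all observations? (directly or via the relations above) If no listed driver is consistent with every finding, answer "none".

Checking each candidate against the observations:
(A) warming surface water — fails on conductivity down, bird nesting decline, surface temperature down, macroinvertebrate diversity down (predicts surface temperature up, not surface temperature down)
(B) overfishing of top predator — fails on fish kill events, conductivity down, surface temperature down (predicts conductivity up, not conductivity down; predicts surface temperature up, not surface temperature down)
(C) agricultural runoff — fish kill events ✓; conductivity down ✓; pH up ✗; bird nesting decline ✗; surface temperature down ✓; sediment load up ✗; macroinvertebrate diversity down ✓
(D) pathogen outbreak — fails on conductivity down, pH up, bird nesting decline (predicts conductivity up, not conductivity down; predicts pH down, not pH up)
(E) upstream dam release change — fish kill events ✓; conductivity down ✓; pH up ✗; bird nesting decline ✓; surface temperature down ✗; sediment load up ✗; macroinvertebrate diversity down ✓
No candidate is consistent with all observations.

none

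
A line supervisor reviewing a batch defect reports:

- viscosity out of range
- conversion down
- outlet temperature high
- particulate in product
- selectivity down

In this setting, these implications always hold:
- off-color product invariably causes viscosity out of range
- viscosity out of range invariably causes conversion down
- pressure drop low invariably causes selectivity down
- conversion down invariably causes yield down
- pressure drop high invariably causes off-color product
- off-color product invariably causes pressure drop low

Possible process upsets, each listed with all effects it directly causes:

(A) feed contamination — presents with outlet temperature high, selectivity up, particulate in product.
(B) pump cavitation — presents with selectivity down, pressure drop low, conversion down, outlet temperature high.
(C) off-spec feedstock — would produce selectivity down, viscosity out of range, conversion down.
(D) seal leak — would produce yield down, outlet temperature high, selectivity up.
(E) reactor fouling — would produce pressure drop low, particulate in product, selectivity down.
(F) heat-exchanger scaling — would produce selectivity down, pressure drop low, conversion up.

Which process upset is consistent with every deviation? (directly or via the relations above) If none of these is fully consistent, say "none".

Testing each hypothesis:
(A) feed contamination — fails on viscosity out of range, conversion down, selectivity down (predicts selectivity up, not selectivity down)
(B) pump cavitation — viscosity out of range miss; conversion down match; outlet temperature high match; particulate in product miss; selectivity down match
(C) off-spec feedstock — viscosity out of range match; conversion down match; outlet temperature high miss; particulate in product miss; selectivity down match
(D) seal leak — viscosity out of range miss; conversion down miss; outlet temperature high match; particulate in product miss; selectivity down miss
(E) reactor fouling — does not account for viscosity out of range, conversion down, outlet temperature high
(F) heat-exchanger scaling — fails on viscosity out of range, conversion down, outlet temperature high, particulate in product (predicts conversion up, not conversion down)
Every candidate fails on at least one observation.

none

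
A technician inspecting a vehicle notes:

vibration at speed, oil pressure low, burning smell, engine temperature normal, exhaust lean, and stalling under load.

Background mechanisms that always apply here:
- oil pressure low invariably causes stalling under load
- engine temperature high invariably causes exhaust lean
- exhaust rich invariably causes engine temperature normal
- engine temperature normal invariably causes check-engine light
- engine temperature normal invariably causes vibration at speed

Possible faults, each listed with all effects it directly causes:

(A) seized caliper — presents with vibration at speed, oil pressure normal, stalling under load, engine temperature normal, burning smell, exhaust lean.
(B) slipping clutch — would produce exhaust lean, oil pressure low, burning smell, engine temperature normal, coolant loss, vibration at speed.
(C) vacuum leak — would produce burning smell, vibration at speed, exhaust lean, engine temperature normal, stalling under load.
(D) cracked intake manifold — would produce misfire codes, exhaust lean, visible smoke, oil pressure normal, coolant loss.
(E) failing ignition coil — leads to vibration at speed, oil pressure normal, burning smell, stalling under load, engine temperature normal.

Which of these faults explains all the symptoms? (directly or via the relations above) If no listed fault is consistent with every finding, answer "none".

For each candidate, compare predicted effects to what was observed:
(A) seized caliper — vibration at speed match; oil pressure low miss; burning smell match; engine temperature normal match; exhaust lean match; stalling under load match
(B) slipping clutch — vibration at speed match; oil pressure low match; burning smell match; engine temperature normal match; exhaust lean match; stalling under load match (by oil pressure low → stalling under load)
(C) vacuum leak — does not account for oil pressure low
(D) cracked intake manifold — fails on vibration at speed, oil pressure low, burning smell, engine temperature normal, stalling under load (predicts oil pressure normal, not oil pressure low)
(E) failing ignition coil — fails on oil pressure low, exhaust lean (predicts oil pressure normal, not oil pressure low)
(B) is the only candidate with no mismatches.

B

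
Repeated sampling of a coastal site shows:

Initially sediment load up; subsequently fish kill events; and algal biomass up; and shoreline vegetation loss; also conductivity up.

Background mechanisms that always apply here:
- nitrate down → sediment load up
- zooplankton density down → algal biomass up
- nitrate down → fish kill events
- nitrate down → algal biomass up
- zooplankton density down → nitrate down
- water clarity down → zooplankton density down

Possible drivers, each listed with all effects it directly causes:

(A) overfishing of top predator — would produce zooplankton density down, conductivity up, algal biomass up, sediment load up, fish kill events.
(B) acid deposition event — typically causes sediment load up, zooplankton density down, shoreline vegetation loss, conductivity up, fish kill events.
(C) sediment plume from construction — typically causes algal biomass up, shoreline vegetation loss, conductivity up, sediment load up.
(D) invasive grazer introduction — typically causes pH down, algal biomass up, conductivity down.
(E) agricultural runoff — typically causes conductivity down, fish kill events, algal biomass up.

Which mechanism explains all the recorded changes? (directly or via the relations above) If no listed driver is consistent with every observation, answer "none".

B

Checking each candidate against the observations:
(A) overfishing of top predator — sediment load up yes; fish kill events yes; algal biomass up yes; shoreline vegetation loss NO; conductivity up yes
(B) acid deposition event — accounts for every observation (algal biomass up via zooplankton density down → algal biomass up)
(C) sediment plume from construction — does not account for fish kill events
(D) invasive grazer introduction — fails on sediment load up, fish kill events, shoreline vegetation loss, conductivity up (predicts conductivity down, not conductivity up)
(E) agricultural runoff — fails on sediment load up, shoreline vegetation loss, conductivity up (predicts conductivity down, not conductivity up)
(B) alone accounts for all the evidence.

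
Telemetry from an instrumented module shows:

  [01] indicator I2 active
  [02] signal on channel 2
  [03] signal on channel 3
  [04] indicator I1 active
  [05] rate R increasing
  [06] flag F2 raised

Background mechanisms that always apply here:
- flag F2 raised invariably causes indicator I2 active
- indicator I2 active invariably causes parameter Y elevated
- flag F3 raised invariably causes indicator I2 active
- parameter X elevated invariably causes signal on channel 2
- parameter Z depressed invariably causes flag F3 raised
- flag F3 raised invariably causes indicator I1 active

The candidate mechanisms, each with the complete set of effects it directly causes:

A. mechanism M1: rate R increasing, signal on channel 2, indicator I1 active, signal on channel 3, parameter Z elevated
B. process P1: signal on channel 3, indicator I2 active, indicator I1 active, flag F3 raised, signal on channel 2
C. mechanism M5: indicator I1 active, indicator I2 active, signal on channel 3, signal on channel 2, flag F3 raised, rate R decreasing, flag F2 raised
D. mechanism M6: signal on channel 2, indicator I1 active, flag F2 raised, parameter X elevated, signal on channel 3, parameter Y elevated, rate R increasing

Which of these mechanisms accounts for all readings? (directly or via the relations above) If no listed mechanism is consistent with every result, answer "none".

Checking each candidate against the observations:
(A) mechanism M1 — does not account for indicator I2 active, flag F2 raised
(B) process P1 — indicator I2 active +; signal on channel 2 +; signal on channel 3 +; indicator I1 active +; rate R increasing -; flag F2 raised -
(C) mechanism M5 — indicator I2 active +; signal on channel 2 +; signal on channel 3 +; indicator I1 active +; rate R increasing -; flag F2 raised +
(D) mechanism M6 — accounts for every observation (indicator I2 active by flag F2 raised → indicator I2 active)
Only (D) is consistent with every observation.

D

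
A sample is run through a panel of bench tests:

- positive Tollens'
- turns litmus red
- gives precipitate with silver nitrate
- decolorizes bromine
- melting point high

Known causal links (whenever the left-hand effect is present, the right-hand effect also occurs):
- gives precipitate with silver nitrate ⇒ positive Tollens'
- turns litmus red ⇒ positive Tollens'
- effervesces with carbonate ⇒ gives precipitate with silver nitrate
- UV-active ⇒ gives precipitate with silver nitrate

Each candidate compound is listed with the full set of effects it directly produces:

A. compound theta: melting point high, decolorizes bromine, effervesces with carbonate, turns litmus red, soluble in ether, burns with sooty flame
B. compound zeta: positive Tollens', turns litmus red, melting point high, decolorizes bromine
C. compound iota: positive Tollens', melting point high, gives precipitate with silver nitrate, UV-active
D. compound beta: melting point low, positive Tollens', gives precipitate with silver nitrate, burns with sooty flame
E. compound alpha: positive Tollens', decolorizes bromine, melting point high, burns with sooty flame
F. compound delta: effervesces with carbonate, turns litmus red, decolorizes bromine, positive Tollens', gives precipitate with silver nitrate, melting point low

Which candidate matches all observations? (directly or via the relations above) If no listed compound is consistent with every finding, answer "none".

A

Testing each hypothesis:
(A) compound theta — positive Tollens' + (via turns litmus red → positive Tollens'); turns litmus red +; gives precipitate with silver nitrate + (via effervesces with carbonate → gives precipitate with silver nitrate); decolorizes bromine +; melting point high +
(B) compound zeta — does not account for gives precipitate with silver nitrate
(C) compound iota — positive Tollens' +; turns litmus red -; gives precipitate with silver nitrate +; decolorizes bromine -; melting point high +
(D) compound beta — positive Tollens' +; turns litmus red -; gives precipitate with silver nitrate +; decolorizes bromine -; melting point high -
(E) compound alpha — does not account for turns litmus red, gives precipitate with silver nitrate
(F) compound delta — positive Tollens' +; turns litmus red +; gives precipitate with silver nitrate +; decolorizes bromine +; melting point high -
Only (A) is consistent with every observation.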